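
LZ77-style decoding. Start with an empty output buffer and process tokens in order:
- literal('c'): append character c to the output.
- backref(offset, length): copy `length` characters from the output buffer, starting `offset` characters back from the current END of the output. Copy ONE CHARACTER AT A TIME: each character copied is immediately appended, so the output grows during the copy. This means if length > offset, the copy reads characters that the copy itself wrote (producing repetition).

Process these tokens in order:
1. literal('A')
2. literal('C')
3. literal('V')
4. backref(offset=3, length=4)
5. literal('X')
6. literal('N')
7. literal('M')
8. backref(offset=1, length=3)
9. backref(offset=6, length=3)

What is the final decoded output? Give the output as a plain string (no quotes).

Answer: ACVACVAXNMMMMXNM

Derivation:
Token 1: literal('A'). Output: "A"
Token 2: literal('C'). Output: "AC"
Token 3: literal('V'). Output: "ACV"
Token 4: backref(off=3, len=4) (overlapping!). Copied 'ACVA' from pos 0. Output: "ACVACVA"
Token 5: literal('X'). Output: "ACVACVAX"
Token 6: literal('N'). Output: "ACVACVAXN"
Token 7: literal('M'). Output: "ACVACVAXNM"
Token 8: backref(off=1, len=3) (overlapping!). Copied 'MMM' from pos 9. Output: "ACVACVAXNMMMM"
Token 9: backref(off=6, len=3). Copied 'XNM' from pos 7. Output: "ACVACVAXNMMMMXNM"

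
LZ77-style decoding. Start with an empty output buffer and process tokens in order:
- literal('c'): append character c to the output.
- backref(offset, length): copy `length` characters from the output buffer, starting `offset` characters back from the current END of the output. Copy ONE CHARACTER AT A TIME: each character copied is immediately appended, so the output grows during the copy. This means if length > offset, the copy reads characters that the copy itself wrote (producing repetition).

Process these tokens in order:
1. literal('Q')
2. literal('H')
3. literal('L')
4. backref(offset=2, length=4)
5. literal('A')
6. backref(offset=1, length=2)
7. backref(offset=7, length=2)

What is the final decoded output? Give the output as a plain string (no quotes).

Token 1: literal('Q'). Output: "Q"
Token 2: literal('H'). Output: "QH"
Token 3: literal('L'). Output: "QHL"
Token 4: backref(off=2, len=4) (overlapping!). Copied 'HLHL' from pos 1. Output: "QHLHLHL"
Token 5: literal('A'). Output: "QHLHLHLA"
Token 6: backref(off=1, len=2) (overlapping!). Copied 'AA' from pos 7. Output: "QHLHLHLAAA"
Token 7: backref(off=7, len=2). Copied 'HL' from pos 3. Output: "QHLHLHLAAAHL"

Answer: QHLHLHLAAAHL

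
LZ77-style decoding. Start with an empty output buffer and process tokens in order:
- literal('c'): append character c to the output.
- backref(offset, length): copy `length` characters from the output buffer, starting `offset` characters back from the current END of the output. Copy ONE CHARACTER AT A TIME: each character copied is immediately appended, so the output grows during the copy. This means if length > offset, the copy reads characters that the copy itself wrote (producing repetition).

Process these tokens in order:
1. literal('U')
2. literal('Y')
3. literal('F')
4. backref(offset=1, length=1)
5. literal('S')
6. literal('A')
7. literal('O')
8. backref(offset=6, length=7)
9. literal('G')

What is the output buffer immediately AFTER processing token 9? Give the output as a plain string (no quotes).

Token 1: literal('U'). Output: "U"
Token 2: literal('Y'). Output: "UY"
Token 3: literal('F'). Output: "UYF"
Token 4: backref(off=1, len=1). Copied 'F' from pos 2. Output: "UYFF"
Token 5: literal('S'). Output: "UYFFS"
Token 6: literal('A'). Output: "UYFFSA"
Token 7: literal('O'). Output: "UYFFSAO"
Token 8: backref(off=6, len=7) (overlapping!). Copied 'YFFSAOY' from pos 1. Output: "UYFFSAOYFFSAOY"
Token 9: literal('G'). Output: "UYFFSAOYFFSAOYG"

Answer: UYFFSAOYFFSAOYG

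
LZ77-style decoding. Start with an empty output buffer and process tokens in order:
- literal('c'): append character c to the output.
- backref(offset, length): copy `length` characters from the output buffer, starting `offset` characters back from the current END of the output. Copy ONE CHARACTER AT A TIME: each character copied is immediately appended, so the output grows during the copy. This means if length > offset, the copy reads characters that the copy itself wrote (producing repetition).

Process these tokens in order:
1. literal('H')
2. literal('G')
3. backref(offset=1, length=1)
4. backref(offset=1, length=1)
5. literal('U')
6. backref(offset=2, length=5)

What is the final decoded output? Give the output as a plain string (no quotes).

Token 1: literal('H'). Output: "H"
Token 2: literal('G'). Output: "HG"
Token 3: backref(off=1, len=1). Copied 'G' from pos 1. Output: "HGG"
Token 4: backref(off=1, len=1). Copied 'G' from pos 2. Output: "HGGG"
Token 5: literal('U'). Output: "HGGGU"
Token 6: backref(off=2, len=5) (overlapping!). Copied 'GUGUG' from pos 3. Output: "HGGGUGUGUG"

Answer: HGGGUGUGUG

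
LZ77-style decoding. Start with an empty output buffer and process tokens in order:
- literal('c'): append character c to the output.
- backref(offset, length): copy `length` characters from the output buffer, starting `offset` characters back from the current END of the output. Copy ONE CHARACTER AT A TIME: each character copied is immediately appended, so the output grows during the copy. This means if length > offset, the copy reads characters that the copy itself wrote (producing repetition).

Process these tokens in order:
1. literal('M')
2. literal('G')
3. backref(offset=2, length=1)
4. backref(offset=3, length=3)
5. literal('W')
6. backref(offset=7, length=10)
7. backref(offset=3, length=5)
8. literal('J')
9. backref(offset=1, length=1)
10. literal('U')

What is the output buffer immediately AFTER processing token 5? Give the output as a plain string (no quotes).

Token 1: literal('M'). Output: "M"
Token 2: literal('G'). Output: "MG"
Token 3: backref(off=2, len=1). Copied 'M' from pos 0. Output: "MGM"
Token 4: backref(off=3, len=3). Copied 'MGM' from pos 0. Output: "MGMMGM"
Token 5: literal('W'). Output: "MGMMGMW"

Answer: MGMMGMW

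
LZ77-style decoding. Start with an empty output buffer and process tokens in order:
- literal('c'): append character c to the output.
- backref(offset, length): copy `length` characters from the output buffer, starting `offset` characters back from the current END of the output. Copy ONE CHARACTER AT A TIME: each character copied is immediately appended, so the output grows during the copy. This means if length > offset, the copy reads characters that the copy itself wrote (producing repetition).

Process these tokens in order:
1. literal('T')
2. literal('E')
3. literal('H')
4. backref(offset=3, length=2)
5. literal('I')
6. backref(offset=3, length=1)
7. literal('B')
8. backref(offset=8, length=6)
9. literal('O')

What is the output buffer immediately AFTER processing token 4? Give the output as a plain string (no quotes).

Token 1: literal('T'). Output: "T"
Token 2: literal('E'). Output: "TE"
Token 3: literal('H'). Output: "TEH"
Token 4: backref(off=3, len=2). Copied 'TE' from pos 0. Output: "TEHTE"

Answer: TEHTE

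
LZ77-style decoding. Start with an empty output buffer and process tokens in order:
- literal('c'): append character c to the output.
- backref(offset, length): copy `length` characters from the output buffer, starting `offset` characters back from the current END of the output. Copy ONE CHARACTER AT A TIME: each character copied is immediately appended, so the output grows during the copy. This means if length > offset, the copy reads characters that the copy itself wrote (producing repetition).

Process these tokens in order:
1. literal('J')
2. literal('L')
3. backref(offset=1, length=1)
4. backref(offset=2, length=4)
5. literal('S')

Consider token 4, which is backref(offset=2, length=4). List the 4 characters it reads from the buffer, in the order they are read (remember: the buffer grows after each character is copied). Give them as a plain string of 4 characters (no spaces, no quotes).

Answer: LLLL

Derivation:
Token 1: literal('J'). Output: "J"
Token 2: literal('L'). Output: "JL"
Token 3: backref(off=1, len=1). Copied 'L' from pos 1. Output: "JLL"
Token 4: backref(off=2, len=4). Buffer before: "JLL" (len 3)
  byte 1: read out[1]='L', append. Buffer now: "JLLL"
  byte 2: read out[2]='L', append. Buffer now: "JLLLL"
  byte 3: read out[3]='L', append. Buffer now: "JLLLLL"
  byte 4: read out[4]='L', append. Buffer now: "JLLLLLL"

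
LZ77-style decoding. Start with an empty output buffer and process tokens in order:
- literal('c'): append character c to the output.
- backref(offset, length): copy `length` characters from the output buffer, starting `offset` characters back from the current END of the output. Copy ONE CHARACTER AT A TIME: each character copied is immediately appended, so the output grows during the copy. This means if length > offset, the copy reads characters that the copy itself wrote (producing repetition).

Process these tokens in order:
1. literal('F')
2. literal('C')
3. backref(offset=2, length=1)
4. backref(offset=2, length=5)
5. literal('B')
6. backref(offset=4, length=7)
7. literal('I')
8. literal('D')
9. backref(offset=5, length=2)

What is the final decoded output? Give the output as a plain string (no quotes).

Answer: FCFCFCFCBCFCBCFCIDCF

Derivation:
Token 1: literal('F'). Output: "F"
Token 2: literal('C'). Output: "FC"
Token 3: backref(off=2, len=1). Copied 'F' from pos 0. Output: "FCF"
Token 4: backref(off=2, len=5) (overlapping!). Copied 'CFCFC' from pos 1. Output: "FCFCFCFC"
Token 5: literal('B'). Output: "FCFCFCFCB"
Token 6: backref(off=4, len=7) (overlapping!). Copied 'CFCBCFC' from pos 5. Output: "FCFCFCFCBCFCBCFC"
Token 7: literal('I'). Output: "FCFCFCFCBCFCBCFCI"
Token 8: literal('D'). Output: "FCFCFCFCBCFCBCFCID"
Token 9: backref(off=5, len=2). Copied 'CF' from pos 13. Output: "FCFCFCFCBCFCBCFCIDCF"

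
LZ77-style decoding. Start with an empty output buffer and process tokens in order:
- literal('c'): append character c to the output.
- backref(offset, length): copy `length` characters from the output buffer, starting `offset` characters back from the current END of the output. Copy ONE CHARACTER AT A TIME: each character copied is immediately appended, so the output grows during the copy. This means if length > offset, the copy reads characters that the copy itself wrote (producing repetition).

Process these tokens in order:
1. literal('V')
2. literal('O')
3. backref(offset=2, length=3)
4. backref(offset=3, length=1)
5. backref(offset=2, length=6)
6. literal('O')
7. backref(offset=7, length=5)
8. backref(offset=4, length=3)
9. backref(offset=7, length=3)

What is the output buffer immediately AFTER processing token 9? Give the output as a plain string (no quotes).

Token 1: literal('V'). Output: "V"
Token 2: literal('O'). Output: "VO"
Token 3: backref(off=2, len=3) (overlapping!). Copied 'VOV' from pos 0. Output: "VOVOV"
Token 4: backref(off=3, len=1). Copied 'V' from pos 2. Output: "VOVOVV"
Token 5: backref(off=2, len=6) (overlapping!). Copied 'VVVVVV' from pos 4. Output: "VOVOVVVVVVVV"
Token 6: literal('O'). Output: "VOVOVVVVVVVVO"
Token 7: backref(off=7, len=5). Copied 'VVVVV' from pos 6. Output: "VOVOVVVVVVVVOVVVVV"
Token 8: backref(off=4, len=3). Copied 'VVV' from pos 14. Output: "VOVOVVVVVVVVOVVVVVVVV"
Token 9: backref(off=7, len=3). Copied 'VVV' from pos 14. Output: "VOVOVVVVVVVVOVVVVVVVVVVV"

Answer: VOVOVVVVVVVVOVVVVVVVVVVV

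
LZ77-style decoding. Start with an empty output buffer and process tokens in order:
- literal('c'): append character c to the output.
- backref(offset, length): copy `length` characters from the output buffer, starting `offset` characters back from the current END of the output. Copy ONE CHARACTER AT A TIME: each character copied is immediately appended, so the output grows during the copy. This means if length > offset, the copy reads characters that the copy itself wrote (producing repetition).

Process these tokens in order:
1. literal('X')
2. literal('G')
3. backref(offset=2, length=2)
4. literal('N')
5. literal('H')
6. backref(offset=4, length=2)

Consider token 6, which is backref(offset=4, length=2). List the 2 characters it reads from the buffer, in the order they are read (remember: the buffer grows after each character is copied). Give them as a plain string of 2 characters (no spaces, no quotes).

Token 1: literal('X'). Output: "X"
Token 2: literal('G'). Output: "XG"
Token 3: backref(off=2, len=2). Copied 'XG' from pos 0. Output: "XGXG"
Token 4: literal('N'). Output: "XGXGN"
Token 5: literal('H'). Output: "XGXGNH"
Token 6: backref(off=4, len=2). Buffer before: "XGXGNH" (len 6)
  byte 1: read out[2]='X', append. Buffer now: "XGXGNHX"
  byte 2: read out[3]='G', append. Buffer now: "XGXGNHXG"

Answer: XG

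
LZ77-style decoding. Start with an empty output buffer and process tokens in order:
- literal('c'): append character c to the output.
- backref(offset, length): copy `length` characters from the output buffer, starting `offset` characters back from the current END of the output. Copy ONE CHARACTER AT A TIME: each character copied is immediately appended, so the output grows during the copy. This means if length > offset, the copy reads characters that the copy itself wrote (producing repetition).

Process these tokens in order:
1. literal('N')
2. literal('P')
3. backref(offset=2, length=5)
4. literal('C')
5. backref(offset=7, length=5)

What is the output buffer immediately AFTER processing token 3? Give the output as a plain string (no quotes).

Answer: NPNPNPN

Derivation:
Token 1: literal('N'). Output: "N"
Token 2: literal('P'). Output: "NP"
Token 3: backref(off=2, len=5) (overlapping!). Copied 'NPNPN' from pos 0. Output: "NPNPNPN"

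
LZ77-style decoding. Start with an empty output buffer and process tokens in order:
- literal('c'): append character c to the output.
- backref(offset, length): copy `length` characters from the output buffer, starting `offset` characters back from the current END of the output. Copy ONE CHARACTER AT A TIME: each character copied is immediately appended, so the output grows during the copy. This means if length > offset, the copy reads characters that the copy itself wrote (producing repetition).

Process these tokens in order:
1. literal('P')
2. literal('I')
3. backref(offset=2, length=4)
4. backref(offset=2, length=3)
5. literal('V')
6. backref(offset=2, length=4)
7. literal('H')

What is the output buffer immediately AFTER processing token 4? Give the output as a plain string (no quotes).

Token 1: literal('P'). Output: "P"
Token 2: literal('I'). Output: "PI"
Token 3: backref(off=2, len=4) (overlapping!). Copied 'PIPI' from pos 0. Output: "PIPIPI"
Token 4: backref(off=2, len=3) (overlapping!). Copied 'PIP' from pos 4. Output: "PIPIPIPIP"

Answer: PIPIPIPIP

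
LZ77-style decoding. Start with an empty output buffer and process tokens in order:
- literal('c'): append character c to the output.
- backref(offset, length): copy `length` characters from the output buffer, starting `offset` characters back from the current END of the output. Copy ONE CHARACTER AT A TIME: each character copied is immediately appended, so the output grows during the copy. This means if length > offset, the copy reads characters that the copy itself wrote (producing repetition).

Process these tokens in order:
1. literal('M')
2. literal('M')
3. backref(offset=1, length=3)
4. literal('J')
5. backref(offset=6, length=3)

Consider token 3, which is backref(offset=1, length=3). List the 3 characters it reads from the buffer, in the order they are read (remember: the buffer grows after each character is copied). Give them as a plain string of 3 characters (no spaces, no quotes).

Answer: MMM

Derivation:
Token 1: literal('M'). Output: "M"
Token 2: literal('M'). Output: "MM"
Token 3: backref(off=1, len=3). Buffer before: "MM" (len 2)
  byte 1: read out[1]='M', append. Buffer now: "MMM"
  byte 2: read out[2]='M', append. Buffer now: "MMMM"
  byte 3: read out[3]='M', append. Buffer now: "MMMMM"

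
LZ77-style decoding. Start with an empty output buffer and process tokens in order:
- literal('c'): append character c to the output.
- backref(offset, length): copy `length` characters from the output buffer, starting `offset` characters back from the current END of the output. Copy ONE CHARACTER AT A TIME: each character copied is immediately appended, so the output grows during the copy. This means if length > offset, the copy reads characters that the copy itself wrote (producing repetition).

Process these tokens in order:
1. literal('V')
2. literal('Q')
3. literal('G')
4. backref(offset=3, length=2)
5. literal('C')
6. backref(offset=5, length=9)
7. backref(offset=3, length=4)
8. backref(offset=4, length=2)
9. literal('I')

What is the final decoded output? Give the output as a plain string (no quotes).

Answer: VQGVQCQGVQCQGVQGVQGGVI

Derivation:
Token 1: literal('V'). Output: "V"
Token 2: literal('Q'). Output: "VQ"
Token 3: literal('G'). Output: "VQG"
Token 4: backref(off=3, len=2). Copied 'VQ' from pos 0. Output: "VQGVQ"
Token 5: literal('C'). Output: "VQGVQC"
Token 6: backref(off=5, len=9) (overlapping!). Copied 'QGVQCQGVQ' from pos 1. Output: "VQGVQCQGVQCQGVQ"
Token 7: backref(off=3, len=4) (overlapping!). Copied 'GVQG' from pos 12. Output: "VQGVQCQGVQCQGVQGVQG"
Token 8: backref(off=4, len=2). Copied 'GV' from pos 15. Output: "VQGVQCQGVQCQGVQGVQGGV"
Token 9: literal('I'). Output: "VQGVQCQGVQCQGVQGVQGGVI"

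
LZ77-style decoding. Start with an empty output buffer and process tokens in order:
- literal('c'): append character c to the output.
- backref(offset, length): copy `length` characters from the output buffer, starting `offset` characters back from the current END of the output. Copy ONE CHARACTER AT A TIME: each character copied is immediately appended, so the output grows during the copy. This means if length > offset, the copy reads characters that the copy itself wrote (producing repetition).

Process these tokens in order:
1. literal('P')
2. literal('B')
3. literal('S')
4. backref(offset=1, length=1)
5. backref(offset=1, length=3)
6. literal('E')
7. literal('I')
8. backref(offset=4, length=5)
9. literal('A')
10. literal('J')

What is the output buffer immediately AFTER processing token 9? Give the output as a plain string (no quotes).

Token 1: literal('P'). Output: "P"
Token 2: literal('B'). Output: "PB"
Token 3: literal('S'). Output: "PBS"
Token 4: backref(off=1, len=1). Copied 'S' from pos 2. Output: "PBSS"
Token 5: backref(off=1, len=3) (overlapping!). Copied 'SSS' from pos 3. Output: "PBSSSSS"
Token 6: literal('E'). Output: "PBSSSSSE"
Token 7: literal('I'). Output: "PBSSSSSEI"
Token 8: backref(off=4, len=5) (overlapping!). Copied 'SSEIS' from pos 5. Output: "PBSSSSSEISSEIS"
Token 9: literal('A'). Output: "PBSSSSSEISSEISA"

Answer: PBSSSSSEISSEISA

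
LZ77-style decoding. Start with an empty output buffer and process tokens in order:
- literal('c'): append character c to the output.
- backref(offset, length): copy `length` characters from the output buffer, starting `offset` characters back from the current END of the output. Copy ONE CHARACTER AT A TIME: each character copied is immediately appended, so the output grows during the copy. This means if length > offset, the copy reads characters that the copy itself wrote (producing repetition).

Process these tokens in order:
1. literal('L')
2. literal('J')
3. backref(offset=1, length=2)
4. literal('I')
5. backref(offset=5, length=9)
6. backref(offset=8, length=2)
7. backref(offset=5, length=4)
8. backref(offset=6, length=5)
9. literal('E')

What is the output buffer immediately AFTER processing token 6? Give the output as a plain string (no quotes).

Token 1: literal('L'). Output: "L"
Token 2: literal('J'). Output: "LJ"
Token 3: backref(off=1, len=2) (overlapping!). Copied 'JJ' from pos 1. Output: "LJJJ"
Token 4: literal('I'). Output: "LJJJI"
Token 5: backref(off=5, len=9) (overlapping!). Copied 'LJJJILJJJ' from pos 0. Output: "LJJJILJJJILJJJ"
Token 6: backref(off=8, len=2). Copied 'JJ' from pos 6. Output: "LJJJILJJJILJJJJJ"

Answer: LJJJILJJJILJJJJJ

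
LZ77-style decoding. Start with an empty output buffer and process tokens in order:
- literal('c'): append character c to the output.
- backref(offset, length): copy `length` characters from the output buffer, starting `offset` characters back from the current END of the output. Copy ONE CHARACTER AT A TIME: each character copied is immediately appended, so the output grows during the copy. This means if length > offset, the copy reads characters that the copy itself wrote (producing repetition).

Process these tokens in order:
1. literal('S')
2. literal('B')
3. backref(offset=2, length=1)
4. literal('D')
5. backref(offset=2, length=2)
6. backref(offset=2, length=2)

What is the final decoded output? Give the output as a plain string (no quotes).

Token 1: literal('S'). Output: "S"
Token 2: literal('B'). Output: "SB"
Token 3: backref(off=2, len=1). Copied 'S' from pos 0. Output: "SBS"
Token 4: literal('D'). Output: "SBSD"
Token 5: backref(off=2, len=2). Copied 'SD' from pos 2. Output: "SBSDSD"
Token 6: backref(off=2, len=2). Copied 'SD' from pos 4. Output: "SBSDSDSD"

Answer: SBSDSDSD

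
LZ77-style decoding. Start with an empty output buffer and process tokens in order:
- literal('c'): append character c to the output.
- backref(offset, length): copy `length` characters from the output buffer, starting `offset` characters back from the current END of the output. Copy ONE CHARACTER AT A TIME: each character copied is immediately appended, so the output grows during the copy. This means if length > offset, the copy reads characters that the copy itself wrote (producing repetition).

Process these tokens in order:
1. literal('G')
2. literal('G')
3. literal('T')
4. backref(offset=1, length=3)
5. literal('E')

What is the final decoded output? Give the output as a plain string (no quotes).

Token 1: literal('G'). Output: "G"
Token 2: literal('G'). Output: "GG"
Token 3: literal('T'). Output: "GGT"
Token 4: backref(off=1, len=3) (overlapping!). Copied 'TTT' from pos 2. Output: "GGTTTT"
Token 5: literal('E'). Output: "GGTTTTE"

Answer: GGTTTTE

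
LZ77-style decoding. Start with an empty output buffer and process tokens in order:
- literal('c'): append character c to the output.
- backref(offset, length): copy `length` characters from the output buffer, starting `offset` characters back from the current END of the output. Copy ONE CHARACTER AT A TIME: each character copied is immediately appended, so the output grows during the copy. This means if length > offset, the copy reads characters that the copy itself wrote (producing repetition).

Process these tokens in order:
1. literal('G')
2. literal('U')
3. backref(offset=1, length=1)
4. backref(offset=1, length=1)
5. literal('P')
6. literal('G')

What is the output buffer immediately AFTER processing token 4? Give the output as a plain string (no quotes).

Token 1: literal('G'). Output: "G"
Token 2: literal('U'). Output: "GU"
Token 3: backref(off=1, len=1). Copied 'U' from pos 1. Output: "GUU"
Token 4: backref(off=1, len=1). Copied 'U' from pos 2. Output: "GUUU"

Answer: GUUU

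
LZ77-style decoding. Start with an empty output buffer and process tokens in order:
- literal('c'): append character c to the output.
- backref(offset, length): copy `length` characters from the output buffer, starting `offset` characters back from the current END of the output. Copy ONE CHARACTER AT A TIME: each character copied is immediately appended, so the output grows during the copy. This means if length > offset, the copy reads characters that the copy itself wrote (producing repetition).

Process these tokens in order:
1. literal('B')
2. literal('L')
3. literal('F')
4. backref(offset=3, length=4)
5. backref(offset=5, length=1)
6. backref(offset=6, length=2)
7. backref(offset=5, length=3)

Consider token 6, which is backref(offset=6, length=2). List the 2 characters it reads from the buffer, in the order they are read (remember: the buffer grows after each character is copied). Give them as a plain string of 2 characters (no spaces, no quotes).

Token 1: literal('B'). Output: "B"
Token 2: literal('L'). Output: "BL"
Token 3: literal('F'). Output: "BLF"
Token 4: backref(off=3, len=4) (overlapping!). Copied 'BLFB' from pos 0. Output: "BLFBLFB"
Token 5: backref(off=5, len=1). Copied 'F' from pos 2. Output: "BLFBLFBF"
Token 6: backref(off=6, len=2). Buffer before: "BLFBLFBF" (len 8)
  byte 1: read out[2]='F', append. Buffer now: "BLFBLFBFF"
  byte 2: read out[3]='B', append. Buffer now: "BLFBLFBFFB"

Answer: FB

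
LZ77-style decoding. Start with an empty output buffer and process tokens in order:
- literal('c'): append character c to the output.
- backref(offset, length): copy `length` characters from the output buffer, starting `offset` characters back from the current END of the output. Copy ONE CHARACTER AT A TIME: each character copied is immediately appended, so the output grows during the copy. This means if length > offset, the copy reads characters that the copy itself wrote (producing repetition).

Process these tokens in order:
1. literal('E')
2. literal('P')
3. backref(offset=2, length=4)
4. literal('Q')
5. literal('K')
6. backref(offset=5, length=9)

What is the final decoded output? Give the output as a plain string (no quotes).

Token 1: literal('E'). Output: "E"
Token 2: literal('P'). Output: "EP"
Token 3: backref(off=2, len=4) (overlapping!). Copied 'EPEP' from pos 0. Output: "EPEPEP"
Token 4: literal('Q'). Output: "EPEPEPQ"
Token 5: literal('K'). Output: "EPEPEPQK"
Token 6: backref(off=5, len=9) (overlapping!). Copied 'PEPQKPEPQ' from pos 3. Output: "EPEPEPQKPEPQKPEPQ"

Answer: EPEPEPQKPEPQKPEPQ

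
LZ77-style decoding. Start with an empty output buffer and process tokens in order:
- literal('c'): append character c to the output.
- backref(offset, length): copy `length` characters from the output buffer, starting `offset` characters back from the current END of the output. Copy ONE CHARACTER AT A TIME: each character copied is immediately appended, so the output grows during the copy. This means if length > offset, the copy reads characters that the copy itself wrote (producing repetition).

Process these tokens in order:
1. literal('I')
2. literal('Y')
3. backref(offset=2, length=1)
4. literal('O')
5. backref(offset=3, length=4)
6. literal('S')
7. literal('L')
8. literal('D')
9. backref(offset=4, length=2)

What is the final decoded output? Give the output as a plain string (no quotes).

Answer: IYIOYIOYSLDYS

Derivation:
Token 1: literal('I'). Output: "I"
Token 2: literal('Y'). Output: "IY"
Token 3: backref(off=2, len=1). Copied 'I' from pos 0. Output: "IYI"
Token 4: literal('O'). Output: "IYIO"
Token 5: backref(off=3, len=4) (overlapping!). Copied 'YIOY' from pos 1. Output: "IYIOYIOY"
Token 6: literal('S'). Output: "IYIOYIOYS"
Token 7: literal('L'). Output: "IYIOYIOYSL"
Token 8: literal('D'). Output: "IYIOYIOYSLD"
Token 9: backref(off=4, len=2). Copied 'YS' from pos 7. Output: "IYIOYIOYSLDYS"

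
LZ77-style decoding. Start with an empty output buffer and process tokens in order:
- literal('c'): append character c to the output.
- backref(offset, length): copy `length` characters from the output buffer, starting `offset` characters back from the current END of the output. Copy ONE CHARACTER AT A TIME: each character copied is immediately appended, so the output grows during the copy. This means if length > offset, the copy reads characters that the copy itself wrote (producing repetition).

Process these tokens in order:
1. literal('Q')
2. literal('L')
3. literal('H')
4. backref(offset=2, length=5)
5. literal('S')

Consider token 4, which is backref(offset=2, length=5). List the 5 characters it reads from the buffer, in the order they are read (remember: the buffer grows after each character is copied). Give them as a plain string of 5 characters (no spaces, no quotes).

Answer: LHLHL

Derivation:
Token 1: literal('Q'). Output: "Q"
Token 2: literal('L'). Output: "QL"
Token 3: literal('H'). Output: "QLH"
Token 4: backref(off=2, len=5). Buffer before: "QLH" (len 3)
  byte 1: read out[1]='L', append. Buffer now: "QLHL"
  byte 2: read out[2]='H', append. Buffer now: "QLHLH"
  byte 3: read out[3]='L', append. Buffer now: "QLHLHL"
  byte 4: read out[4]='H', append. Buffer now: "QLHLHLH"
  byte 5: read out[5]='L', append. Buffer now: "QLHLHLHL"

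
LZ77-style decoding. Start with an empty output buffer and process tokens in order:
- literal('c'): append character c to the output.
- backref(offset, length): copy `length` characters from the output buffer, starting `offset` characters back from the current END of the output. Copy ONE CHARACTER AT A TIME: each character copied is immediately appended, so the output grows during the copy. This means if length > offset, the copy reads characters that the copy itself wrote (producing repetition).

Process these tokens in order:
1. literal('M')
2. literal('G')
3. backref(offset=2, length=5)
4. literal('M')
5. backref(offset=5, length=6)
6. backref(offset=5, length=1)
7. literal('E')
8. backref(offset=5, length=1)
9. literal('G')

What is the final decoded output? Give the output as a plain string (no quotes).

Token 1: literal('M'). Output: "M"
Token 2: literal('G'). Output: "MG"
Token 3: backref(off=2, len=5) (overlapping!). Copied 'MGMGM' from pos 0. Output: "MGMGMGM"
Token 4: literal('M'). Output: "MGMGMGMM"
Token 5: backref(off=5, len=6) (overlapping!). Copied 'GMGMMG' from pos 3. Output: "MGMGMGMMGMGMMG"
Token 6: backref(off=5, len=1). Copied 'M' from pos 9. Output: "MGMGMGMMGMGMMGM"
Token 7: literal('E'). Output: "MGMGMGMMGMGMMGME"
Token 8: backref(off=5, len=1). Copied 'M' from pos 11. Output: "MGMGMGMMGMGMMGMEM"
Token 9: literal('G'). Output: "MGMGMGMMGMGMMGMEMG"

Answer: MGMGMGMMGMGMMGMEMG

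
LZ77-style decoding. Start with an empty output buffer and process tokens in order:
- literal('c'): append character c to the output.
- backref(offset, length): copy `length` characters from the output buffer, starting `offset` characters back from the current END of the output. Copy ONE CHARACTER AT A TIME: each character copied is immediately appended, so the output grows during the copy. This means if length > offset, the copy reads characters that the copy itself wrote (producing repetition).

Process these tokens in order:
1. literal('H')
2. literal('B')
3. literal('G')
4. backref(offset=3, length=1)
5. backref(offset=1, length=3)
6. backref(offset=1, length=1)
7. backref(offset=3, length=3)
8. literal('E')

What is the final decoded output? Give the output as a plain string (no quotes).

Token 1: literal('H'). Output: "H"
Token 2: literal('B'). Output: "HB"
Token 3: literal('G'). Output: "HBG"
Token 4: backref(off=3, len=1). Copied 'H' from pos 0. Output: "HBGH"
Token 5: backref(off=1, len=3) (overlapping!). Copied 'HHH' from pos 3. Output: "HBGHHHH"
Token 6: backref(off=1, len=1). Copied 'H' from pos 6. Output: "HBGHHHHH"
Token 7: backref(off=3, len=3). Copied 'HHH' from pos 5. Output: "HBGHHHHHHHH"
Token 8: literal('E'). Output: "HBGHHHHHHHHE"

Answer: HBGHHHHHHHHE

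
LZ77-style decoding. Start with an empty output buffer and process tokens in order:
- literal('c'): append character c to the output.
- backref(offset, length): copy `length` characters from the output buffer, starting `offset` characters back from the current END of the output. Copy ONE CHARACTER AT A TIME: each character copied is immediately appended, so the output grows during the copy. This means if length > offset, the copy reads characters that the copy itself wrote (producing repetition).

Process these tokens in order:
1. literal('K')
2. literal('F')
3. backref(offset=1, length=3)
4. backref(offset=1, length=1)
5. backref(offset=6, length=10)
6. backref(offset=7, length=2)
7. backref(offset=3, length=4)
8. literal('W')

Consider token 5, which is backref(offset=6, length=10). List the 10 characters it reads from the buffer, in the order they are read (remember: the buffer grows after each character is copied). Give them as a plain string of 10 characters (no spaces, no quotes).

Token 1: literal('K'). Output: "K"
Token 2: literal('F'). Output: "KF"
Token 3: backref(off=1, len=3) (overlapping!). Copied 'FFF' from pos 1. Output: "KFFFF"
Token 4: backref(off=1, len=1). Copied 'F' from pos 4. Output: "KFFFFF"
Token 5: backref(off=6, len=10). Buffer before: "KFFFFF" (len 6)
  byte 1: read out[0]='K', append. Buffer now: "KFFFFFK"
  byte 2: read out[1]='F', append. Buffer now: "KFFFFFKF"
  byte 3: read out[2]='F', append. Buffer now: "KFFFFFKFF"
  byte 4: read out[3]='F', append. Buffer now: "KFFFFFKFFF"
  byte 5: read out[4]='F', append. Buffer now: "KFFFFFKFFFF"
  byte 6: read out[5]='F', append. Buffer now: "KFFFFFKFFFFF"
  byte 7: read out[6]='K', append. Buffer now: "KFFFFFKFFFFFK"
  byte 8: read out[7]='F', append. Buffer now: "KFFFFFKFFFFFKF"
  byte 9: read out[8]='F', append. Buffer now: "KFFFFFKFFFFFKFF"
  byte 10: read out[9]='F', append. Buffer now: "KFFFFFKFFFFFKFFF"

Answer: KFFFFFKFFF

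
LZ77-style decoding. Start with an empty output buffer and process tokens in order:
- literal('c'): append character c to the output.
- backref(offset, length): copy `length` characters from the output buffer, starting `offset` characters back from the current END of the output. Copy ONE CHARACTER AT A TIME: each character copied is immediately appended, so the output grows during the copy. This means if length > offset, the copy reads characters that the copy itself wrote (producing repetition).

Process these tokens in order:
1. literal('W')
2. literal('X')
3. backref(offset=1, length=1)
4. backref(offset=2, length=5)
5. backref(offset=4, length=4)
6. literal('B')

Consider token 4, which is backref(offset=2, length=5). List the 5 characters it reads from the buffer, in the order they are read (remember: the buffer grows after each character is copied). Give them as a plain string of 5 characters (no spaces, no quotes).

Token 1: literal('W'). Output: "W"
Token 2: literal('X'). Output: "WX"
Token 3: backref(off=1, len=1). Copied 'X' from pos 1. Output: "WXX"
Token 4: backref(off=2, len=5). Buffer before: "WXX" (len 3)
  byte 1: read out[1]='X', append. Buffer now: "WXXX"
  byte 2: read out[2]='X', append. Buffer now: "WXXXX"
  byte 3: read out[3]='X', append. Buffer now: "WXXXXX"
  byte 4: read out[4]='X', append. Buffer now: "WXXXXXX"
  byte 5: read out[5]='X', append. Buffer now: "WXXXXXXX"

Answer: XXXXX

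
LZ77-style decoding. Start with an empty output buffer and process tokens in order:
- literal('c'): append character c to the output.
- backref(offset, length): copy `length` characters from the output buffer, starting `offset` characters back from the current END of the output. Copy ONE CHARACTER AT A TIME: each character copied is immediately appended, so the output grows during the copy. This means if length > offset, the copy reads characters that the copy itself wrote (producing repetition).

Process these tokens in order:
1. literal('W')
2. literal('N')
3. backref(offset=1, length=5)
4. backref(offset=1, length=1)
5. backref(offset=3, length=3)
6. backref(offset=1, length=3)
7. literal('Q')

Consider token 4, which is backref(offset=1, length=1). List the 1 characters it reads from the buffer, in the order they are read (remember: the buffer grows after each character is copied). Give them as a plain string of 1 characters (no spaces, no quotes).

Token 1: literal('W'). Output: "W"
Token 2: literal('N'). Output: "WN"
Token 3: backref(off=1, len=5) (overlapping!). Copied 'NNNNN' from pos 1. Output: "WNNNNNN"
Token 4: backref(off=1, len=1). Buffer before: "WNNNNNN" (len 7)
  byte 1: read out[6]='N', append. Buffer now: "WNNNNNNN"

Answer: N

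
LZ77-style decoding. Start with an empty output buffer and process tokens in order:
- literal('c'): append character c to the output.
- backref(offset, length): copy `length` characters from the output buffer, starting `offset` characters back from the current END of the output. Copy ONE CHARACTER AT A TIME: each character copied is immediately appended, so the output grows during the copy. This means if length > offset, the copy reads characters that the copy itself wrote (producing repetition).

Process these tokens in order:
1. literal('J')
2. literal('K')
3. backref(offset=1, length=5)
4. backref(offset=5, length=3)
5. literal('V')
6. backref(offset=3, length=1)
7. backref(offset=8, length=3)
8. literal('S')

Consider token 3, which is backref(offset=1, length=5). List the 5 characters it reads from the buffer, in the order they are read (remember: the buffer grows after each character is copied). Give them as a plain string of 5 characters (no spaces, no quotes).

Token 1: literal('J'). Output: "J"
Token 2: literal('K'). Output: "JK"
Token 3: backref(off=1, len=5). Buffer before: "JK" (len 2)
  byte 1: read out[1]='K', append. Buffer now: "JKK"
  byte 2: read out[2]='K', append. Buffer now: "JKKK"
  byte 3: read out[3]='K', append. Buffer now: "JKKKK"
  byte 4: read out[4]='K', append. Buffer now: "JKKKKK"
  byte 5: read out[5]='K', append. Buffer now: "JKKKKKK"

Answer: KKKKK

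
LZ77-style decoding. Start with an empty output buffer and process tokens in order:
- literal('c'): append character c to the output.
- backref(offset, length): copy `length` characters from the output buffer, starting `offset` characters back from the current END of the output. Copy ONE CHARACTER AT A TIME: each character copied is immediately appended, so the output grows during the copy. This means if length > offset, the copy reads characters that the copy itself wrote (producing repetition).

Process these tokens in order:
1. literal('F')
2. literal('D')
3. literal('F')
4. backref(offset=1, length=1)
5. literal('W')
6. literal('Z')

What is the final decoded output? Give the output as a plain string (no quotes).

Answer: FDFFWZ

Derivation:
Token 1: literal('F'). Output: "F"
Token 2: literal('D'). Output: "FD"
Token 3: literal('F'). Output: "FDF"
Token 4: backref(off=1, len=1). Copied 'F' from pos 2. Output: "FDFF"
Token 5: literal('W'). Output: "FDFFW"
Token 6: literal('Z'). Output: "FDFFWZ"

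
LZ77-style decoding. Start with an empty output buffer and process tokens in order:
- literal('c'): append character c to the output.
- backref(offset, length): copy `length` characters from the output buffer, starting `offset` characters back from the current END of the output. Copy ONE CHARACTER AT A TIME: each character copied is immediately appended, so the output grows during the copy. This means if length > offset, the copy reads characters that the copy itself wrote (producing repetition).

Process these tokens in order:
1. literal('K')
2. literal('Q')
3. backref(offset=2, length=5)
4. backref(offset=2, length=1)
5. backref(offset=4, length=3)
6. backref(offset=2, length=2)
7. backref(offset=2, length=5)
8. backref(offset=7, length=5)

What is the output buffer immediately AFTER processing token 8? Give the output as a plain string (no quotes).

Answer: KQKQKQKQKQKQKQKQKQQKQKQ

Derivation:
Token 1: literal('K'). Output: "K"
Token 2: literal('Q'). Output: "KQ"
Token 3: backref(off=2, len=5) (overlapping!). Copied 'KQKQK' from pos 0. Output: "KQKQKQK"
Token 4: backref(off=2, len=1). Copied 'Q' from pos 5. Output: "KQKQKQKQ"
Token 5: backref(off=4, len=3). Copied 'KQK' from pos 4. Output: "KQKQKQKQKQK"
Token 6: backref(off=2, len=2). Copied 'QK' from pos 9. Output: "KQKQKQKQKQKQK"
Token 7: backref(off=2, len=5) (overlapping!). Copied 'QKQKQ' from pos 11. Output: "KQKQKQKQKQKQKQKQKQ"
Token 8: backref(off=7, len=5). Copied 'QKQKQ' from pos 11. Output: "KQKQKQKQKQKQKQKQKQQKQKQ"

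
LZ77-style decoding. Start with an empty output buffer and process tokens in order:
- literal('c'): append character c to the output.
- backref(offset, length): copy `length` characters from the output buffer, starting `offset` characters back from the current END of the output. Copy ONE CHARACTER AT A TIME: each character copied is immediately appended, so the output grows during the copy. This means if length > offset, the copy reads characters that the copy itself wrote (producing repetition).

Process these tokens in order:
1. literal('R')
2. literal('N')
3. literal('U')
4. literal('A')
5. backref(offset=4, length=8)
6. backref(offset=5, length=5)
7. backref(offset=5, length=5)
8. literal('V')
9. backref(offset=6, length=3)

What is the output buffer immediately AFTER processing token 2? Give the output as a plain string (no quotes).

Answer: RN

Derivation:
Token 1: literal('R'). Output: "R"
Token 2: literal('N'). Output: "RN"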